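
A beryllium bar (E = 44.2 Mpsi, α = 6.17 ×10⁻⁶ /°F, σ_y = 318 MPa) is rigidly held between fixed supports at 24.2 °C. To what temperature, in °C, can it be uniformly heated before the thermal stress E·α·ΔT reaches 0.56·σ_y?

76.8 °C

E = 44.2 Mpsi = 304.7 GPa.
α = 6.17×10⁻⁶/°F × 9/5 = 11.1×10⁻⁶/K.
E·α·ΔT = 178.1 MPa ⇒ ΔT = 178.1 / (304.7×10³ × 11.1×10⁻⁶) = 52.62 K.
T = 24.2 + 52.62 = 76.82 °C.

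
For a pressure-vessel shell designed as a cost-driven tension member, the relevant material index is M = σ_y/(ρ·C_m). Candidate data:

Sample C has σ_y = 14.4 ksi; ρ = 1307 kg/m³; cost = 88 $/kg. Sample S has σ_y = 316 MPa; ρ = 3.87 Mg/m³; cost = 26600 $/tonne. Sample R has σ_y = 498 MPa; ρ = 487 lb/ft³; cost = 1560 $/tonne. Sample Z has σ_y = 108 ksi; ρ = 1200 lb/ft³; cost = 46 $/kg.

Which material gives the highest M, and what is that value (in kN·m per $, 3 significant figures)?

sample R, M = 40.9 kN·m per $

Putting every candidate on a common basis:
  sample C: σ_y = 99.28 MPa, ρ = 1307 kg/m³, cost = 88.00 $/kg
  sample S: σ_y = 316.0 MPa, ρ = 3870 kg/m³, cost = 26.60 $/kg
  sample R: σ_y = 498.0 MPa, ρ = 7801 kg/m³, cost = 1.560 $/kg
  sample Z: σ_y = 744.6 MPa, ρ = 19220 kg/m³, cost = 46.00 $/kg
  sample R: M = 40.9 kN·m per $
  sample S: M = 3.07 kN·m per $
  sample C: M = 0.863 kN·m per $
  sample Z: M = 0.842 kN·m per $
Sample R ranks first.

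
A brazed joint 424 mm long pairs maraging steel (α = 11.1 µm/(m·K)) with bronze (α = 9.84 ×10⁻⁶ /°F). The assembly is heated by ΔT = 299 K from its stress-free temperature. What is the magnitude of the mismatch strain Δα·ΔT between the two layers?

bronze: α = 9.84×10⁻⁶/°F × 9/5 = 17.7×10⁻⁶/K.
Δα = |11.1 − 17.7|×10⁻⁶/K = 6.61×10⁻⁶/K.
Mismatch strain = Δα·ΔT = 6.61×10⁻⁶ × 299.0 = 1.98×10⁻³.

1.98×10⁻³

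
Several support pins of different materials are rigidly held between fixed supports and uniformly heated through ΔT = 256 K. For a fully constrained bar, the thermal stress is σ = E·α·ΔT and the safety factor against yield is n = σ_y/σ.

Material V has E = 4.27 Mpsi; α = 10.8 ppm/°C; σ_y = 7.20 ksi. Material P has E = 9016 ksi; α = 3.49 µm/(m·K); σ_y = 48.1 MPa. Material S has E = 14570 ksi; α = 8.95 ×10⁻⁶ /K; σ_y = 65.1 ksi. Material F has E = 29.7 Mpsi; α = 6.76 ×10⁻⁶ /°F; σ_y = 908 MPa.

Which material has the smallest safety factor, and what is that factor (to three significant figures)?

material V, n = 0.610

Per material, after unit conversion:
  material V: E = 29.44, α = 10.8, σ_y = 49.64 → σ = 81.4 MPa, n = 0.610
  material P: E = 62.16, α = 3.49, σ_y = 48.10 → σ = 55.5 MPa, n = 0.866
  material S: E = 100.5, α = 8.95, σ_y = 448.8 → σ = 230 MPa, n = 1.95
  material F: E = 204.8, α = 12.2, σ_y = 908.0 → σ = 638 MPa, n = 1.42
The minimum is material V at n = 0.610.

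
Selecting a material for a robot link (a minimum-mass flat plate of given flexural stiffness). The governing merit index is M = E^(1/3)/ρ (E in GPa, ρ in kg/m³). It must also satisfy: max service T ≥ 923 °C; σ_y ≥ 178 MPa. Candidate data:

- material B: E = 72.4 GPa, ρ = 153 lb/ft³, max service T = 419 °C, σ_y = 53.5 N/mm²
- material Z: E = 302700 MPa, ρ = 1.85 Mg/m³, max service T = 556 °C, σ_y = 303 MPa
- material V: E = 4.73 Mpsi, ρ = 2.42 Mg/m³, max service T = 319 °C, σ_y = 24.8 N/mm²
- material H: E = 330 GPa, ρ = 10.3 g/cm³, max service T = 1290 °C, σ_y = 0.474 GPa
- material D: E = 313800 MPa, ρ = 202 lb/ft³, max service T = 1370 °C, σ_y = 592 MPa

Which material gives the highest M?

Screen on constraints: max service T ≥ 923 °C; σ_y ≥ 178 MPa. Survivors: material H, material D.
After converting to SI:
  material H: E = 330.0 GPa, ρ = 10300 kg/m³
  material D: E = 313.8 GPa, ρ = 3236 kg/m³
  material D: M = 2.10×10⁻³
  material H: M = 0.671×10⁻³
The maximum is for material D.

material D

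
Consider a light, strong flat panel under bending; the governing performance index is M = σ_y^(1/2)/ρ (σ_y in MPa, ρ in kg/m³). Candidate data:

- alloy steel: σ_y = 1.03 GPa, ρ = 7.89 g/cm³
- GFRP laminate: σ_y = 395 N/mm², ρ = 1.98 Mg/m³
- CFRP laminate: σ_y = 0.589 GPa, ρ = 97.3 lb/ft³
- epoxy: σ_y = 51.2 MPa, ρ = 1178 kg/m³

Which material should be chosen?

CFRP laminate

After converting to SI:
  alloy steel: σ_y = 1030 MPa, ρ = 7890 kg/m³
  GFRP laminate: σ_y = 395.0 MPa, ρ = 1980 kg/m³
  CFRP laminate: σ_y = 589.0 MPa, ρ = 1559 kg/m³
  epoxy: σ_y = 51.20 MPa, ρ = 1178 kg/m³
  CFRP laminate: M = 15.6×10⁻³
  GFRP laminate: M = 10.0×10⁻³
  epoxy: M = 6.07×10⁻³
  alloy steel: M = 4.07×10⁻³
The maximum is for CFRP laminate.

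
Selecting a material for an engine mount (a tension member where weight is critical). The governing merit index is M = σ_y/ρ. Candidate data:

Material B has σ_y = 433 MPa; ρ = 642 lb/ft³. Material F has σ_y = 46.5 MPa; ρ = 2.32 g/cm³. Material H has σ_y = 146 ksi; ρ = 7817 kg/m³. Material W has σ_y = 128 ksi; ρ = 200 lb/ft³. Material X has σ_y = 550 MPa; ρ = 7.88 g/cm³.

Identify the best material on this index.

After converting to SI:
  material B: σ_y = 433.0 MPa, ρ = 10280 kg/m³
  material F: σ_y = 46.50 MPa, ρ = 2320 kg/m³
  material H: σ_y = 1007 MPa, ρ = 7817 kg/m³
  material W: σ_y = 882.5 MPa, ρ = 3204 kg/m³
  material X: σ_y = 550.0 MPa, ρ = 7880 kg/m³
  material W: M = 275 kN·m/kg
  material H: M = 129 kN·m/kg
  material X: M = 69.8 kN·m/kg
  material B: M = 42.1 kN·m/kg
  material F: M = 20.0 kN·m/kg
The maximum is for material W.

material W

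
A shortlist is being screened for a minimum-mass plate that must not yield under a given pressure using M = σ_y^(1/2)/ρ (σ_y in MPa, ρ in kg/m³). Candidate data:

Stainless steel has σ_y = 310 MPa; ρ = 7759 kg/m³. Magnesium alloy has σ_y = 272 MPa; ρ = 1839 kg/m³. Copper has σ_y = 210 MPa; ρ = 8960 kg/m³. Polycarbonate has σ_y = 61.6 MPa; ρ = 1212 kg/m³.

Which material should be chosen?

magnesium alloy

Per-candidate index values:
  magnesium alloy: M = 8.97×10⁻³
  polycarbonate: M = 6.48×10⁻³
  stainless steel: M = 2.27×10⁻³
  copper: M = 1.62×10⁻³
Magnesium alloy has the largest M.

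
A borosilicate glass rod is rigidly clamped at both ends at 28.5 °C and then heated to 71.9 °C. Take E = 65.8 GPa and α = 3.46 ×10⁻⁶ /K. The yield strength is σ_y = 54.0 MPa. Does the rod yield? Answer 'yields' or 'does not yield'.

does not yield

ΔT = 43.40 K. Constrained thermal stress σ = E·α·ΔT = 65.80×10³ MPa × 3.46×10⁻⁶ × 43.40 = 9.88 MPa (compressive).
Compare to σ_y = 54.0 MPa: σ < σ_y, so it does not yield.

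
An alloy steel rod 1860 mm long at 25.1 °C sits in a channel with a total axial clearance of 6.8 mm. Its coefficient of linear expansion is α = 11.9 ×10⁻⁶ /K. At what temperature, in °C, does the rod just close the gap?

332 °C

α·L₀·ΔT = 6.8 mm ⇒ ΔT = 6.8 / (11.9×10⁻⁶ × 1860.0) = 307.2 K.
T = 25.1 + 307.2 = 332.3 °C.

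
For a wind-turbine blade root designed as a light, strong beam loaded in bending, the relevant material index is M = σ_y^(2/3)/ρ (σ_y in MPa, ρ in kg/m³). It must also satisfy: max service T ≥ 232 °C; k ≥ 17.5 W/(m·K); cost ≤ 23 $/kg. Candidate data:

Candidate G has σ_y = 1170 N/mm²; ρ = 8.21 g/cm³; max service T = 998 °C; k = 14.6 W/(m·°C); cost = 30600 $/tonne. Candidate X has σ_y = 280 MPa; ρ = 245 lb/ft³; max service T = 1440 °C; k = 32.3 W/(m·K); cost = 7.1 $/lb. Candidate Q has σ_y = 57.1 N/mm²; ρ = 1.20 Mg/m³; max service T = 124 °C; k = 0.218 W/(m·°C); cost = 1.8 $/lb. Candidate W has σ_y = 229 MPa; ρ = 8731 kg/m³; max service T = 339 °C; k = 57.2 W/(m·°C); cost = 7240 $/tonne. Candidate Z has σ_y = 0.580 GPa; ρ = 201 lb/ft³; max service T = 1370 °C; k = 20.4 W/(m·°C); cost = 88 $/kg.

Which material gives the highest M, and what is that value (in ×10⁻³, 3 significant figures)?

candidate X, M = 10.9×10⁻³

Screen on constraints: max service T ≥ 232 °C; k ≥ 17.5 W/(m·K); cost ≤ 23 $/kg. Survivors: candidate X, candidate W.
In SI units:
  candidate X: σ_y = 280.0 MPa, ρ = 3925 kg/m³
  candidate W: σ_y = 229.0 MPa, ρ = 8731 kg/m³
  candidate X: M = 10.9×10⁻³
  candidate W: M = 4.29×10⁻³
Highest index: candidate X.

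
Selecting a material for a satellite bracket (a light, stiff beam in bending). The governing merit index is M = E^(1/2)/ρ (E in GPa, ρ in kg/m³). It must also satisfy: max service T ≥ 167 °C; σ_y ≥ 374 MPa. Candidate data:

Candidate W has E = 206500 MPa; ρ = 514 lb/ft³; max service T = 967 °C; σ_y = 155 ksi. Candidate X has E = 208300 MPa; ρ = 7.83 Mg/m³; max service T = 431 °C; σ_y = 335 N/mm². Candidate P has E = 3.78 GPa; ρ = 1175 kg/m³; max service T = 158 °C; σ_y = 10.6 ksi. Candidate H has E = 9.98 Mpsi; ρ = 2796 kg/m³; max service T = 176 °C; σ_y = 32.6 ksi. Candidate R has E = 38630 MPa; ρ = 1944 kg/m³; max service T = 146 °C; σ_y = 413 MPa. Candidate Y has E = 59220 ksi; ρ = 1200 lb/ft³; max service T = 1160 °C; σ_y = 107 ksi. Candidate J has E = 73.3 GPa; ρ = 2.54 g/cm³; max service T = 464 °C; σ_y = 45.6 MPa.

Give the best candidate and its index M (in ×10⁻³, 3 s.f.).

Screen on constraints: max service T ≥ 167 °C; σ_y ≥ 374 MPa. Survivors: candidate W, candidate Y.
Putting every candidate on a common basis:
  candidate W: E = 206.5 GPa, ρ = 8233 kg/m³
  candidate Y: E = 408.3 GPa, ρ = 19220 kg/m³
  candidate W: M = 1.75×10⁻³
  candidate Y: M = 1.05×10⁻³
Highest index: candidate W.

candidate W, M = 1.75×10⁻³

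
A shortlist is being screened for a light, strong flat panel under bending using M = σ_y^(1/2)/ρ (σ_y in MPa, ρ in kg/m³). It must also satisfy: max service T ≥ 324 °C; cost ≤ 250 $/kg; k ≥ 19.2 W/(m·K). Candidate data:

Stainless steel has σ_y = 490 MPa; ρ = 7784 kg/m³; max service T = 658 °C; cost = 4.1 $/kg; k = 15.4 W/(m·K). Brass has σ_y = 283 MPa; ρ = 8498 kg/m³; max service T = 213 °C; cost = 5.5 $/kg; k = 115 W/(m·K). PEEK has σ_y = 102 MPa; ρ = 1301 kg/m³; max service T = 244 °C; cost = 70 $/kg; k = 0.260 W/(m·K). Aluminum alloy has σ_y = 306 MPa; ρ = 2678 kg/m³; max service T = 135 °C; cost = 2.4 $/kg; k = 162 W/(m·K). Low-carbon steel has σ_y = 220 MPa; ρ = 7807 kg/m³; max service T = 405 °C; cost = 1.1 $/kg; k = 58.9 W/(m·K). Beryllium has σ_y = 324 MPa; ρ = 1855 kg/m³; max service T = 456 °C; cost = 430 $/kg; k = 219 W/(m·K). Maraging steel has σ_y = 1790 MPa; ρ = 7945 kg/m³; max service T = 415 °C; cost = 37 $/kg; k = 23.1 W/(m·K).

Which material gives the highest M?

maraging steel

Screen on constraints: max service T ≥ 324 °C; cost ≤ 250 $/kg; k ≥ 19.2 W/(m·K). Survivors: low-carbon steel, maraging steel.
Evaluate M for each candidate:
  maraging steel: M = 5.33×10⁻³
  low-carbon steel: M = 1.90×10⁻³
Highest index: maraging steel.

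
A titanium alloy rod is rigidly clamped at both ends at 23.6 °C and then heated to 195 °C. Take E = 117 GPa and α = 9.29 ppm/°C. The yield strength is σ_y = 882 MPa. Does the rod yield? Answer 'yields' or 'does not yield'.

ΔT = 171.4 K. Constrained thermal stress σ = E·α·ΔT = 117.0×10³ MPa × 9.29×10⁻⁶ × 171.4 = 186 MPa (compressive).
Compare to σ_y = 882 MPa: σ < σ_y, so it does not yield.

does not yield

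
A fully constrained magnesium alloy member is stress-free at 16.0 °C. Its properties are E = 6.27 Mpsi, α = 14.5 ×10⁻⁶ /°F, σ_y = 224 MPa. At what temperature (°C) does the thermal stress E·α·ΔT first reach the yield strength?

215 °C

E = 6.27 Mpsi = 43.23 GPa.
α = 14.5×10⁻⁶/°F × 9/5 = 26.1×10⁻⁶/K.
E·α·ΔT = 224.0 MPa ⇒ ΔT = 224.0 / (43.23×10³ × 26.1×10⁻⁶) = 198.5 K.
T = 16.0 + 198.5 = 214.5 °C.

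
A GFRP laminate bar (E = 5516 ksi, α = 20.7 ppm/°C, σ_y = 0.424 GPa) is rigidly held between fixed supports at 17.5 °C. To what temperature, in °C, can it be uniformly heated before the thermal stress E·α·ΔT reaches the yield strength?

E = 5516 ksi = 38.03 GPa.
σ_y = 0.424 GPa = 424.0 MPa.
E·α·ΔT = 424.0 MPa ⇒ ΔT = 424.0 / (38.03×10³ × 20.7×10⁻⁶) = 538.6 K.
T = 17.5 + 538.6 = 556.1 °C.

556 °C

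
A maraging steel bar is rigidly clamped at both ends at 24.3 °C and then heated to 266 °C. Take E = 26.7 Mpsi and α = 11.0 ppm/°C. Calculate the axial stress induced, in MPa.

E = 26.7 Mpsi = 184.1 GPa.
ΔT = 241.7 K. Constrained thermal stress σ = E·α·ΔT = 184.1×10³ MPa × 11.0×10⁻⁶ × 241.7 = 489 MPa (compressive).

489 MPa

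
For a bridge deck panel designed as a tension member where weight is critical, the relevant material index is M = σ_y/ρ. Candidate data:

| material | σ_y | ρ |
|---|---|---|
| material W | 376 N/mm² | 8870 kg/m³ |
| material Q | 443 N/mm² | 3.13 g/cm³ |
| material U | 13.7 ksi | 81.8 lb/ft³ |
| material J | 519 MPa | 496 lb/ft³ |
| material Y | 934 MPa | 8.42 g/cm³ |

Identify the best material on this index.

In SI units:
  material W: σ_y = 376.0 MPa, ρ = 8870 kg/m³
  material Q: σ_y = 443.0 MPa, ρ = 3130 kg/m³
  material U: σ_y = 94.46 MPa, ρ = 1310 kg/m³
  material J: σ_y = 519.0 MPa, ρ = 7945 kg/m³
  material Y: σ_y = 934.0 MPa, ρ = 8420 kg/m³
  material Q: M = 142 kN·m/kg
  material Y: M = 111 kN·m/kg
  material U: M = 72.1 kN·m/kg
  material J: M = 65.3 kN·m/kg
  material W: M = 42.4 kN·m/kg
Material Q ranks first.

material Q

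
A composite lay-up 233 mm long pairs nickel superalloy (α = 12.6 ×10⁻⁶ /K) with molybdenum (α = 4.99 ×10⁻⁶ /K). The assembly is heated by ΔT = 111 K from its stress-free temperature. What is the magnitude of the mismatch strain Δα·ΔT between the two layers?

Δα = |12.6 − 4.99|×10⁻⁶/K = 7.61×10⁻⁶/K.
Mismatch strain = Δα·ΔT = 7.61×10⁻⁶ × 111.0 = 8.45×10⁻⁴.

8.45×10⁻⁴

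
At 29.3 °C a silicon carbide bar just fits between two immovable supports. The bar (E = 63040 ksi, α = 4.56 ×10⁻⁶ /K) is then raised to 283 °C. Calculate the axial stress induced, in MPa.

E = 63040 ksi = 434.6 GPa.
ΔT = 253.7 K. Constrained thermal stress σ = E·α·ΔT = 434.6×10³ MPa × 4.56×10⁻⁶ × 253.7 = 503 MPa (compressive).

503 MPa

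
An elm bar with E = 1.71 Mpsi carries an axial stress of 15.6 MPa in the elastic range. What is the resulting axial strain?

E = 1.71 Mpsi = 11.79 GPa = 11790 MPa.
ε = σ/E = 15.6 / 11790 = 1.32×10⁻³.

1.32×10⁻³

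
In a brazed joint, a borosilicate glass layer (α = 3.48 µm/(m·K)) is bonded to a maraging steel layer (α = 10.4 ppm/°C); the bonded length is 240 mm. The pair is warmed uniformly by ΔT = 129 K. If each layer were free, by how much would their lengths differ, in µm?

Δα = |3.48 − 10.4|×10⁻⁶/K = 6.92×10⁻⁶/K.
ΔL_mismatch = Δα·L·ΔT = 6.92×10⁻⁶ × 240.0 mm × 129.0 K = 214 µm.

214 µm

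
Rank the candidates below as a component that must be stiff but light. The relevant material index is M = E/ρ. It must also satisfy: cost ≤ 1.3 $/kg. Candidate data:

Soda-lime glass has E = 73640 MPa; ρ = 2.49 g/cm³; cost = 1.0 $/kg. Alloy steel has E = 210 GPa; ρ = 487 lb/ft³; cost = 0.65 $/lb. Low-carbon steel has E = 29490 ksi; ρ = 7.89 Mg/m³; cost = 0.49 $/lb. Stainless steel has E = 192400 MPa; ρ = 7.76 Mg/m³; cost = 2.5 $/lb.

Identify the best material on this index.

soda-lime glass

Screen on constraints: cost ≤ 1.3 $/kg. Survivors: soda-lime glass, low-carbon steel.
Putting every candidate on a common basis:
  soda-lime glass: E = 73.64 GPa, ρ = 2490 kg/m³
  low-carbon steel: E = 203.3 GPa, ρ = 7890 kg/m³
  soda-lime glass: M = 29.6 MN·m/kg
  low-carbon steel: M = 25.8 MN·m/kg
Soda-lime glass has the largest M.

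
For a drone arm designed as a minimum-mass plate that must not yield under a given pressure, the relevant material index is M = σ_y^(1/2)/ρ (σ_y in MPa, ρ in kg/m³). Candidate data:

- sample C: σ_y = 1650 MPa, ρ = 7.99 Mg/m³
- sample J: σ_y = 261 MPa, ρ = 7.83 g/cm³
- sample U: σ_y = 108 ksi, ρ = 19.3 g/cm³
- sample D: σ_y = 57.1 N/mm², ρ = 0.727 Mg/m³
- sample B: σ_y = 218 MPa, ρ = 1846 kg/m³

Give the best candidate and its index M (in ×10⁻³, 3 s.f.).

In SI units:
  sample C: σ_y = 1650 MPa, ρ = 7990 kg/m³
  sample J: σ_y = 261.0 MPa, ρ = 7830 kg/m³
  sample U: σ_y = 744.6 MPa, ρ = 19300 kg/m³
  sample D: σ_y = 57.10 MPa, ρ = 727.0 kg/m³
  sample B: σ_y = 218.0 MPa, ρ = 1846 kg/m³
  sample D: M = 10.4×10⁻³
  sample B: M = 8.00×10⁻³
  sample C: M = 5.08×10⁻³
  sample J: M = 2.06×10⁻³
  sample U: M = 1.41×10⁻³
Sample D ranks first.

sample D, M = 10.4×10⁻³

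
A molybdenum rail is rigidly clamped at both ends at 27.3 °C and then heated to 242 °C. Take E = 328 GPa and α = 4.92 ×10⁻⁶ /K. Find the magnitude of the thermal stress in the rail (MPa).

ΔT = 214.7 K. Constrained thermal stress σ = E·α·ΔT = 328.0×10³ MPa × 4.92×10⁻⁶ × 214.7 = 346 MPa (compressive).

346 MPa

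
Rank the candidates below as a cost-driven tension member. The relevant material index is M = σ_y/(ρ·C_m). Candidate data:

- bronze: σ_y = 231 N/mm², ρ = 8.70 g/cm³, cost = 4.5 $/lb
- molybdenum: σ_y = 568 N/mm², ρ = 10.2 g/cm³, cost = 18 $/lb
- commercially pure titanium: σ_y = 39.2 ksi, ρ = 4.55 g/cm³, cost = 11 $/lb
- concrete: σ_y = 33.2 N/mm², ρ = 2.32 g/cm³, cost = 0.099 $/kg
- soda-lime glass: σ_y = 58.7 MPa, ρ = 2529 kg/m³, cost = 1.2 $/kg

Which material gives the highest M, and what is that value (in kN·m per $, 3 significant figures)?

concrete, M = 145 kN·m per $

After converting to SI:
  bronze: σ_y = 231.0 MPa, ρ = 8700 kg/m³, cost = 9.921 $/kg
  molybdenum: σ_y = 568.0 MPa, ρ = 10200 kg/m³, cost = 39.68 $/kg
  commercially pure titanium: σ_y = 270.3 MPa, ρ = 4550 kg/m³, cost = 24.25 $/kg
  concrete: σ_y = 33.20 MPa, ρ = 2320 kg/m³, cost = 0.09900 $/kg
  soda-lime glass: σ_y = 58.70 MPa, ρ = 2529 kg/m³, cost = 1.200 $/kg
  concrete: M = 145 kN·m per $
  soda-lime glass: M = 19.3 kN·m per $
  bronze: M = 2.68 kN·m per $
  commercially pure titanium: M = 2.45 kN·m per $
  molybdenum: M = 1.40 kN·m per $
Concrete has the largest M.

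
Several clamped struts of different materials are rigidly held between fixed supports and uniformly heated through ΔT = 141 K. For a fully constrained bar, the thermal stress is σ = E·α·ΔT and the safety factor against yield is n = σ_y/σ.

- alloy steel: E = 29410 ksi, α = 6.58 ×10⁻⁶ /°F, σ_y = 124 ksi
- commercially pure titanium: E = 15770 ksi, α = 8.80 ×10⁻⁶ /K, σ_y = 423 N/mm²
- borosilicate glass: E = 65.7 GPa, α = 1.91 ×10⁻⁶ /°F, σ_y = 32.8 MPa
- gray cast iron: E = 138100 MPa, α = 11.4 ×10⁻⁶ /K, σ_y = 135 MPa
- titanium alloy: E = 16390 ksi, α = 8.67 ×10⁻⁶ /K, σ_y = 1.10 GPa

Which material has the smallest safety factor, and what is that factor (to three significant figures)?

With everything in SI (GPa, ×10⁻⁶/K, MPa):
  alloy steel: E = 202.8, α = 11.8, σ_y = 855.0 → σ = 339 MPa, n = 2.52
  commercially pure titanium: E = 108.7, α = 8.80, σ_y = 423.0 → σ = 135 MPa, n = 3.14
  borosilicate glass: E = 65.70, α = 3.44, σ_y = 32.80 → σ = 31.8 MPa, n = 1.03
  gray cast iron: E = 138.1, α = 11.4, σ_y = 135.0 → σ = 222 MPa, n = 0.608
  titanium alloy: E = 113.0, α = 8.67, σ_y = 1100 → σ = 138 MPa, n = 7.96
Smallest n: gray cast iron with n = 0.608.

gray cast iron, n = 0.608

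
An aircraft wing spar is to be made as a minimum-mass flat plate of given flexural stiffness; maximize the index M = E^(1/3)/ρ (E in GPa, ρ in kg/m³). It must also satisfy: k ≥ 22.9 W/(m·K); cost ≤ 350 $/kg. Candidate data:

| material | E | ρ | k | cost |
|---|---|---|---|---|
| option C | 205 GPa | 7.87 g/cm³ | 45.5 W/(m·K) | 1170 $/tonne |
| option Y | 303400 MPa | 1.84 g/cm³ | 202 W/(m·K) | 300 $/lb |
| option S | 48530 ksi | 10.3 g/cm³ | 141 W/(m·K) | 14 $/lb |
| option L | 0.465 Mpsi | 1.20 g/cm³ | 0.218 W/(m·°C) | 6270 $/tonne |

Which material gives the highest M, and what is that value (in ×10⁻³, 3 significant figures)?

Screen on constraints: k ≥ 22.9 W/(m·K); cost ≤ 350 $/kg. Survivors: option C, option S.
In SI units:
  option C: E = 205.0 GPa, ρ = 7870 kg/m³
  option S: E = 334.6 GPa, ρ = 10300 kg/m³
  option C: M = 0.749×10⁻³
  option S: M = 0.674×10⁻³
The maximum is for option C.

option C, M = 0.749×10⁻³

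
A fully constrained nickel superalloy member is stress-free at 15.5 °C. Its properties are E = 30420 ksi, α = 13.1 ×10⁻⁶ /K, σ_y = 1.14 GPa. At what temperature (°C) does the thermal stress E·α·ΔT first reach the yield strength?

430 °C

E = 30420 ksi = 209.7 GPa.
σ_y = 1.14 GPa = 1140 MPa.
E·α·ΔT = 1140 MPa ⇒ ΔT = 1140 / (209.7×10³ × 13.1×10⁻⁶) = 414.9 K.
T = 15.5 + 414.9 = 430.4 °C.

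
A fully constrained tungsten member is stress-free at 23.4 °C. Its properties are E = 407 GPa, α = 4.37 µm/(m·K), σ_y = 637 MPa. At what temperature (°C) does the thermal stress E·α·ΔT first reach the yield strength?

382 °C

E·α·ΔT = 637.0 MPa ⇒ ΔT = 637.0 / (407.0×10³ × 4.37×10⁻⁶) = 358.1 K.
T = 23.4 + 358.1 = 381.5 °C.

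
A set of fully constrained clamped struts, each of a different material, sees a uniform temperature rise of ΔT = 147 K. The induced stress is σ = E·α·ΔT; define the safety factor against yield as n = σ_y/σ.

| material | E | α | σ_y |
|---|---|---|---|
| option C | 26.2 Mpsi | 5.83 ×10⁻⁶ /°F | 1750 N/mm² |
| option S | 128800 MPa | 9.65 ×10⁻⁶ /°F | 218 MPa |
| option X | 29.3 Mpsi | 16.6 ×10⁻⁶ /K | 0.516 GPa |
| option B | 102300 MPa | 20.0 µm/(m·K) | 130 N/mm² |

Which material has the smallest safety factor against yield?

option B

Converting E to GPa, α to ×10⁻⁶/K, σ_y to MPa, then σ and n for each:
  option C: E = 180.6, α = 10.5, σ_y = 1750 → σ = 279 MPa, n = 6.28
  option S: E = 128.8, α = 17.4, σ_y = 218.0 → σ = 329 MPa, n = 0.663
  option X: E = 202.0, α = 16.6, σ_y = 516.0 → σ = 493 MPa, n = 1.05
  option B: E = 102.3, α = 20.0, σ_y = 130.0 → σ = 301 MPa, n = 0.432
The minimum is option B at n = 0.432.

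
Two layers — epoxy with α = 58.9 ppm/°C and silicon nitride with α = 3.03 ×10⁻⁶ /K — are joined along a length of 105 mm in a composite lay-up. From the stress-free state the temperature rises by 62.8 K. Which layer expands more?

α(epoxy) = 58.9×10⁻⁶/K vs α(silicon nitride) = 3.03×10⁻⁶/K.
Higher α expands more for the same ΔT: epoxy.

epoxy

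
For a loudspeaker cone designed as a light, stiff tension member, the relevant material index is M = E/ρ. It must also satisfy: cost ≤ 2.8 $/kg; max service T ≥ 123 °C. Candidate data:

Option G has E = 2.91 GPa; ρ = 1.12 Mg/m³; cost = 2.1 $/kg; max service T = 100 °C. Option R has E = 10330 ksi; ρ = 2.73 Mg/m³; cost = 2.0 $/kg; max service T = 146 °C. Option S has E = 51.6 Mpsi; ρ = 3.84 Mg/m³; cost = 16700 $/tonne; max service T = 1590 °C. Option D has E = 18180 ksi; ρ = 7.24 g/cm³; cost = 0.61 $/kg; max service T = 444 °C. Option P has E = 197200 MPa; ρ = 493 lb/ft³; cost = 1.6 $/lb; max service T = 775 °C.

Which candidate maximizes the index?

option R

Screen on constraints: cost ≤ 2.8 $/kg; max service T ≥ 123 °C. Survivors: option R, option D.
Convert each candidate to consistent units, then evaluate M:
  option R: E = 71.22 GPa, ρ = 2730 kg/m³
  option D: E = 125.3 GPa, ρ = 7240 kg/m³
  option R: M = 26.1 MN·m/kg
  option D: M = 17.3 MN·m/kg
The maximum is for option R.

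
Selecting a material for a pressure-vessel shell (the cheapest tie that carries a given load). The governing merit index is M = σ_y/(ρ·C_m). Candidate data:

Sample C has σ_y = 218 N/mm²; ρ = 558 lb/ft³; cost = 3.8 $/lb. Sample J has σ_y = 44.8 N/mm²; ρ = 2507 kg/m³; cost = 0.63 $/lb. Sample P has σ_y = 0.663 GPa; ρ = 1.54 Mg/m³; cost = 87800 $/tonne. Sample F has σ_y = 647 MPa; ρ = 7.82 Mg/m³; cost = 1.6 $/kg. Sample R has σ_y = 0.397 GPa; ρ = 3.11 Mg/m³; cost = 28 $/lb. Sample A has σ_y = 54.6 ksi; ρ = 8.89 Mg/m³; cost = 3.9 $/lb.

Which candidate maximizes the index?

Normalizing units and computing the index:
  sample C: σ_y = 218.0 MPa, ρ = 8938 kg/m³, cost = 8.377 $/kg
  sample J: σ_y = 44.80 MPa, ρ = 2507 kg/m³, cost = 1.389 $/kg
  sample P: σ_y = 663.0 MPa, ρ = 1540 kg/m³, cost = 87.80 $/kg
  sample F: σ_y = 647.0 MPa, ρ = 7820 kg/m³, cost = 1.600 $/kg
  sample R: σ_y = 397.0 MPa, ρ = 3110 kg/m³, cost = 61.73 $/kg
  sample A: σ_y = 376.5 MPa, ρ = 8890 kg/m³, cost = 8.598 $/kg
  sample F: M = 51.7 kN·m per $
  sample J: M = 12.9 kN·m per $
  sample A: M = 4.93 kN·m per $
  sample P: M = 4.90 kN·m per $
  sample C: M = 2.91 kN·m per $
  sample R: M = 2.07 kN·m per $
The maximum is for sample F.

sample F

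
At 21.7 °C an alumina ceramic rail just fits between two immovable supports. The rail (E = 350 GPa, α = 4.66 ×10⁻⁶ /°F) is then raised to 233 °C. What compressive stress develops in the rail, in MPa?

α = 4.66×10⁻⁶/°F × 9/5 = 8.39×10⁻⁶/K.
ΔT = 211.3 K. Constrained thermal stress σ = E·α·ΔT = 350.0×10³ MPa × 8.39×10⁻⁶ × 211.3 = 620 MPa (compressive).

620 MPa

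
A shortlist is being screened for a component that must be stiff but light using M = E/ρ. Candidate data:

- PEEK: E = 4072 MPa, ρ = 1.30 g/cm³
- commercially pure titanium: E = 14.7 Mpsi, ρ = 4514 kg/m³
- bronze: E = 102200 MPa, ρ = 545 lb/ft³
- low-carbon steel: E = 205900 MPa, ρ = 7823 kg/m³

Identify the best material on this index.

Putting every candidate on a common basis:
  PEEK: E = 4.072 GPa, ρ = 1300 kg/m³
  commercially pure titanium: E = 101.4 GPa, ρ = 4514 kg/m³
  bronze: E = 102.2 GPa, ρ = 8730 kg/m³
  low-carbon steel: E = 205.9 GPa, ρ = 7823 kg/m³
  low-carbon steel: M = 26.3 MN·m/kg
  commercially pure titanium: M = 22.5 MN·m/kg
  bronze: M = 11.7 MN·m/kg
  PEEK: M = 3.13 MN·m/kg
Low-carbon steel ranks first.

low-carbon steel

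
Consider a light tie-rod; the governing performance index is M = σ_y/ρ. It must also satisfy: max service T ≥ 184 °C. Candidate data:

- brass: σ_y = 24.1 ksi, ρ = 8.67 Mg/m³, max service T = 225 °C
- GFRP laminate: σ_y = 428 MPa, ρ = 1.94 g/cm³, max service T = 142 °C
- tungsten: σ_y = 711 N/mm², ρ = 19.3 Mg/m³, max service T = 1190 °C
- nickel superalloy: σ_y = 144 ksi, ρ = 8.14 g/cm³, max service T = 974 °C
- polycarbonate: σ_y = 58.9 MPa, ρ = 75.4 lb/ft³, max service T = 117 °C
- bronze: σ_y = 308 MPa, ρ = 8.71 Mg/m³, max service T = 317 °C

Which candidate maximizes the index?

nickel superalloy

Screen on constraints: max service T ≥ 184 °C. Survivors: brass, tungsten, nickel superalloy, bronze.
Normalizing units and computing the index:
  brass: σ_y = 166.2 MPa, ρ = 8670 kg/m³
  tungsten: σ_y = 711.0 MPa, ρ = 19300 kg/m³
  nickel superalloy: σ_y = 992.8 MPa, ρ = 8140 kg/m³
  bronze: σ_y = 308.0 MPa, ρ = 8710 kg/m³
  nickel superalloy: M = 122 kN·m/kg
  tungsten: M = 36.8 kN·m/kg
  bronze: M = 35.4 kN·m/kg
  brass: M = 19.2 kN·m/kg
The maximum is for nickel superalloy.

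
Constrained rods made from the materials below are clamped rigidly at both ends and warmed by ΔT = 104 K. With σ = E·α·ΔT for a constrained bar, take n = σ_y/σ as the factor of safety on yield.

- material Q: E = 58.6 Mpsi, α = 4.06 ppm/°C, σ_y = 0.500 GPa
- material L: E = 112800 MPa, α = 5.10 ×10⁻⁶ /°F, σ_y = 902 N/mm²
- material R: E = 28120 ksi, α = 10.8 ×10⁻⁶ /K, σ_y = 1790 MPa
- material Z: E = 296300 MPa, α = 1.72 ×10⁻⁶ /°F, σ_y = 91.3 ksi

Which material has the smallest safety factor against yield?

In consistent units (E in GPa, α in ×10⁻⁶/K, σ_y in MPa):
  material Q: E = 404.0, α = 4.06, σ_y = 500.0 → σ = 171 MPa, n = 2.93
  material L: E = 112.8, α = 9.18, σ_y = 902.0 → σ = 108 MPa, n = 8.38
  material R: E = 193.9, α = 10.8, σ_y = 1790 → σ = 218 MPa, n = 8.22
  material Z: E = 296.3, α = 3.10, σ_y = 629.5 → σ = 95.4 MPa, n = 6.60
Material Q has the lowest safety factor, n = 2.93.

material Q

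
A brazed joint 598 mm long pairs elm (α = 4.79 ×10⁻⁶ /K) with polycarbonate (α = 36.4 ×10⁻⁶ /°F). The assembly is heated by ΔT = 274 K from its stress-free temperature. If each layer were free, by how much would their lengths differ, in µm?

9950 µm

polycarbonate: α = 36.4×10⁻⁶/°F × 9/5 = 65.5×10⁻⁶/K.
Δα = |4.79 − 65.5|×10⁻⁶/K = 60.7×10⁻⁶/K.
ΔL_mismatch = Δα·L·ΔT = 60.7×10⁻⁶ × 598.0 mm × 274.0 K = 9950 µm.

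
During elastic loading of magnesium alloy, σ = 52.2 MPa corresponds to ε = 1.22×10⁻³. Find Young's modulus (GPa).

E = σ/ε = 52.2 MPa / 1.22×10⁻³ = 42790 MPa = 42.8 GPa.

42.8 GPa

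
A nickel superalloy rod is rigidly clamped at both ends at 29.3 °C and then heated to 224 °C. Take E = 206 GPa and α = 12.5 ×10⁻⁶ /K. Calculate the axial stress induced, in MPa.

501 MPa

ΔT = 194.7 K. Constrained thermal stress σ = E·α·ΔT = 206.0×10³ MPa × 12.5×10⁻⁶ × 194.7 = 501 MPa (compressive).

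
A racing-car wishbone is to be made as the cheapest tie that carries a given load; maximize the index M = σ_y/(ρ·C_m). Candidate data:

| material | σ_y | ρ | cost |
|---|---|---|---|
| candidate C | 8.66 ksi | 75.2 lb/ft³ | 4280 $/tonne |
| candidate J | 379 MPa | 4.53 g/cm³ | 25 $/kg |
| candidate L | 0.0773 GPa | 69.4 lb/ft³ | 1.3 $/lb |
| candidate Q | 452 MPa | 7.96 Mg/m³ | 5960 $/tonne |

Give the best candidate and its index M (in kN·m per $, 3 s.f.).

After converting to SI:
  candidate C: σ_y = 59.71 MPa, ρ = 1205 kg/m³, cost = 4.280 $/kg
  candidate J: σ_y = 379.0 MPa, ρ = 4530 kg/m³, cost = 25.00 $/kg
  candidate L: σ_y = 77.30 MPa, ρ = 1112 kg/m³, cost = 2.866 $/kg
  candidate Q: σ_y = 452.0 MPa, ρ = 7960 kg/m³, cost = 5.960 $/kg
  candidate L: M = 24.3 kN·m per $
  candidate C: M = 11.6 kN·m per $
  candidate Q: M = 9.53 kN·m per $
  candidate J: M = 3.35 kN·m per $
Highest index: candidate L.

candidate L, M = 24.3 kN·m per $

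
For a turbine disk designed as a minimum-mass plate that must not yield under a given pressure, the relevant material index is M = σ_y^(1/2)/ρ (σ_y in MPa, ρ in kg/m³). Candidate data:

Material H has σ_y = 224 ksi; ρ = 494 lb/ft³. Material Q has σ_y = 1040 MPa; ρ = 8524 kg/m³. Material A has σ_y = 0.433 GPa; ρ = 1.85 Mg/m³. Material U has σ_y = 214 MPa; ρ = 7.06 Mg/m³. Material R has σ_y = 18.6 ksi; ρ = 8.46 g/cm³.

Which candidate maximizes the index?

Normalizing units and computing the index:
  material H: σ_y = 1544 MPa, ρ = 7913 kg/m³
  material Q: σ_y = 1040 MPa, ρ = 8524 kg/m³
  material A: σ_y = 433.0 MPa, ρ = 1850 kg/m³
  material U: σ_y = 214.0 MPa, ρ = 7060 kg/m³
  material R: σ_y = 128.2 MPa, ρ = 8460 kg/m³
  material A: M = 11.2×10⁻³
  material H: M = 4.97×10⁻³
  material Q: M = 3.78×10⁻³
  material U: M = 2.07×10⁻³
  material R: M = 1.34×10⁻³
Highest index: material A.

material A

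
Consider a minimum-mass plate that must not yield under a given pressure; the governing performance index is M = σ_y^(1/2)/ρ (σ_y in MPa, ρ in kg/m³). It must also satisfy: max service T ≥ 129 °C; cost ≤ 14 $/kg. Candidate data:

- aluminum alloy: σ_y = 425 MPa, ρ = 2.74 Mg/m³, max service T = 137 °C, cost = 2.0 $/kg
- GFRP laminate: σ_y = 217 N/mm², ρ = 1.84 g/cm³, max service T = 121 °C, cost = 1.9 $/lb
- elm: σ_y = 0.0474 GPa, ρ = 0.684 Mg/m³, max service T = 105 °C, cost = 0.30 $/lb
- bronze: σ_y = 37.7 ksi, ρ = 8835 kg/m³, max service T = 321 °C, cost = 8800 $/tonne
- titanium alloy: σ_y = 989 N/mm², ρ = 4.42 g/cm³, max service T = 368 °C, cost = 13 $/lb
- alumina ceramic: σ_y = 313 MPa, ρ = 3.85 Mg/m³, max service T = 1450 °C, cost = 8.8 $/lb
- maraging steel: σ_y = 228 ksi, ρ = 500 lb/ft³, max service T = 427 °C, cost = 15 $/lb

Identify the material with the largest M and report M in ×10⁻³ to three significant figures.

Screen on constraints: max service T ≥ 129 °C; cost ≤ 14 $/kg. Survivors: aluminum alloy, bronze.
In SI units:
  aluminum alloy: σ_y = 425.0 MPa, ρ = 2740 kg/m³
  bronze: σ_y = 259.9 MPa, ρ = 8835 kg/m³
  aluminum alloy: M = 7.52×10⁻³
  bronze: M = 1.82×10⁻³
Highest index: aluminum alloy.

aluminum alloy, M = 7.52×10⁻³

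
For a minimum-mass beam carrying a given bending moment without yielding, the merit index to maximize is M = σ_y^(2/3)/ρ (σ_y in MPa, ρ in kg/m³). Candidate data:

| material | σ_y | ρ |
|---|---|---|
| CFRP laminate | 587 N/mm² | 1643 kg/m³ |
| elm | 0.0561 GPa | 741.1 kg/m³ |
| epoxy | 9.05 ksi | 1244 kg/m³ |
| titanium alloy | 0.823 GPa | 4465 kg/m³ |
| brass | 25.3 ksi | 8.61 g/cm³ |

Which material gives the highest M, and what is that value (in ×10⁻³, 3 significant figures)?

Putting every candidate on a common basis:
  CFRP laminate: σ_y = 587.0 MPa, ρ = 1643 kg/m³
  elm: σ_y = 56.10 MPa, ρ = 741.1 kg/m³
  epoxy: σ_y = 62.40 MPa, ρ = 1244 kg/m³
  titanium alloy: σ_y = 823.0 MPa, ρ = 4465 kg/m³
  brass: σ_y = 174.4 MPa, ρ = 8610 kg/m³
  CFRP laminate: M = 42.7×10⁻³
  elm: M = 19.8×10⁻³
  titanium alloy: M = 19.7×10⁻³
  epoxy: M = 12.6×10⁻³
  brass: M = 3.63×10⁻³
CFRP laminate ranks first.

CFRP laminate, M = 42.7×10⁻³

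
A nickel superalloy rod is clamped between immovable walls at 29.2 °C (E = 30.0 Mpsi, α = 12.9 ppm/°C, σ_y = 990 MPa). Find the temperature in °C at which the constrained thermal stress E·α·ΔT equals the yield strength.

E = 30.0 Mpsi = 206.8 GPa.
E·α·ΔT = 990.0 MPa ⇒ ΔT = 990.0 / (206.8×10³ × 12.9×10⁻⁶) = 371.0 K.
T = 29.2 + 371.0 = 400.2 °C.

400 °C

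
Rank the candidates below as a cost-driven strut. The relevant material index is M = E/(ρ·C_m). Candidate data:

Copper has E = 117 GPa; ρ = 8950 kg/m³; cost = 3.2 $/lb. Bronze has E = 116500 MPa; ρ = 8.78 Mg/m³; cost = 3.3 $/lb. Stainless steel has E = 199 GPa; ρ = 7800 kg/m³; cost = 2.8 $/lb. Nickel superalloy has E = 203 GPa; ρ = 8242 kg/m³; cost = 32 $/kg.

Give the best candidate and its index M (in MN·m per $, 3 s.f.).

stainless steel, M = 4.13 MN·m per $

Convert each candidate to consistent units, then evaluate M:
  copper: E = 117.0 GPa, ρ = 8950 kg/m³, cost = 7.055 $/kg
  bronze: E = 116.5 GPa, ρ = 8780 kg/m³, cost = 7.275 $/kg
  stainless steel: E = 199.0 GPa, ρ = 7800 kg/m³, cost = 6.173 $/kg
  nickel superalloy: E = 203.0 GPa, ρ = 8242 kg/m³, cost = 32.00 $/kg
  stainless steel: M = 4.13 MN·m per $
  copper: M = 1.85 MN·m per $
  bronze: M = 1.82 MN·m per $
  nickel superalloy: M = 0.770 MN·m per $
Stainless steel has the largest M.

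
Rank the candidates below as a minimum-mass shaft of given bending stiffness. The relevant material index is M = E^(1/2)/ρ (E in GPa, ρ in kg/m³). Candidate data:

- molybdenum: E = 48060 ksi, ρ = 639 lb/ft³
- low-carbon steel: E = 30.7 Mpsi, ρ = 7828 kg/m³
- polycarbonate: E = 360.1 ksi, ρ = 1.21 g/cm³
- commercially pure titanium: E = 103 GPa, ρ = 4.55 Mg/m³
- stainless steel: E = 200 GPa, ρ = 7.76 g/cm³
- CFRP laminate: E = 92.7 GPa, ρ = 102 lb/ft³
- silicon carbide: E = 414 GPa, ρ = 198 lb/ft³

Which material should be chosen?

Normalizing units and computing the index:
  molybdenum: E = 331.4 GPa, ρ = 10240 kg/m³
  low-carbon steel: E = 211.7 GPa, ρ = 7828 kg/m³
  polycarbonate: E = 2.483 GPa, ρ = 1210 kg/m³
  commercially pure titanium: E = 103.0 GPa, ρ = 4550 kg/m³
  stainless steel: E = 200.0 GPa, ρ = 7760 kg/m³
  CFRP laminate: E = 92.70 GPa, ρ = 1634 kg/m³
  silicon carbide: E = 414.0 GPa, ρ = 3172 kg/m³
  silicon carbide: M = 6.42×10⁻³
  CFRP laminate: M = 5.89×10⁻³
  commercially pure titanium: M = 2.23×10⁻³
  low-carbon steel: M = 1.86×10⁻³
  stainless steel: M = 1.82×10⁻³
  molybdenum: M = 1.78×10⁻³
  polycarbonate: M = 1.30×10⁻³
Silicon carbide has the largest M.

silicon carbide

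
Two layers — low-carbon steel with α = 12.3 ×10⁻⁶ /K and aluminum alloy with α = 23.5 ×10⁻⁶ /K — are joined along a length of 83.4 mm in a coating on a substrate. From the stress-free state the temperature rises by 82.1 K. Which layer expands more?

α(low-carbon steel) = 12.3×10⁻⁶/K vs α(aluminum alloy) = 23.5×10⁻⁶/K.
Higher α expands more for the same ΔT: aluminum alloy.

aluminum alloy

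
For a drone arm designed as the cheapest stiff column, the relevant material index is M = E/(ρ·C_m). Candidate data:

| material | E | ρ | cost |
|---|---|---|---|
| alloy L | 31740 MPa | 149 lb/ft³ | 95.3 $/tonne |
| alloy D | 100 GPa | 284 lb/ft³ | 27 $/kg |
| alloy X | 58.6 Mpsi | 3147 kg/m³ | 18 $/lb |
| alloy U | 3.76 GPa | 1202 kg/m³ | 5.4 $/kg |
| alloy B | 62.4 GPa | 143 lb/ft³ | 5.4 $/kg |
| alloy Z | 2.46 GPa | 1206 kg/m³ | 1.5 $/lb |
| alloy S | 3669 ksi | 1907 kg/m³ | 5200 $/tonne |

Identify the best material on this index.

In SI units:
  alloy L: E = 31.74 GPa, ρ = 2387 kg/m³, cost = 0.09530 $/kg
  alloy D: E = 100.0 GPa, ρ = 4549 kg/m³, cost = 27.00 $/kg
  alloy X: E = 404.0 GPa, ρ = 3147 kg/m³, cost = 39.68 $/kg
  alloy U: E = 3.760 GPa, ρ = 1202 kg/m³, cost = 5.400 $/kg
  alloy B: E = 62.40 GPa, ρ = 2291 kg/m³, cost = 5.400 $/kg
  alloy Z: E = 2.460 GPa, ρ = 1206 kg/m³, cost = 3.307 $/kg
  alloy S: E = 25.30 GPa, ρ = 1907 kg/m³, cost = 5.200 $/kg
  alloy L: M = 140 MN·m per $
  alloy B: M = 5.04 MN·m per $
  alloy X: M = 3.24 MN·m per $
  alloy S: M = 2.55 MN·m per $
  alloy D: M = 0.814 MN·m per $
  alloy Z: M = 0.617 MN·m per $
  alloy U: M = 0.579 MN·m per $
Highest index: alloy L.

alloy L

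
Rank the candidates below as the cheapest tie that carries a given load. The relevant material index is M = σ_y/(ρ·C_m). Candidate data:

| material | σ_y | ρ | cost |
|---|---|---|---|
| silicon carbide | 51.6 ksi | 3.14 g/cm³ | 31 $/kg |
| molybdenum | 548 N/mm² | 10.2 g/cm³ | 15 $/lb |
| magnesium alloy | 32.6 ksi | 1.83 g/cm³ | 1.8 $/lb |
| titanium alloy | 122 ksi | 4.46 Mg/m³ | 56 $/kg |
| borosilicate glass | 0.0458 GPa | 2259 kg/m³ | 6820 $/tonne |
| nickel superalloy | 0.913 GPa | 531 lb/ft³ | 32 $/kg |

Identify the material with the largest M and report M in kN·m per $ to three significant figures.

Putting every candidate on a common basis:
  silicon carbide: σ_y = 355.8 MPa, ρ = 3140 kg/m³, cost = 31.00 $/kg
  molybdenum: σ_y = 548.0 MPa, ρ = 10200 kg/m³, cost = 33.07 $/kg
  magnesium alloy: σ_y = 224.8 MPa, ρ = 1830 kg/m³, cost = 3.968 $/kg
  titanium alloy: σ_y = 841.2 MPa, ρ = 4460 kg/m³, cost = 56.00 $/kg
  borosilicate glass: σ_y = 45.80 MPa, ρ = 2259 kg/m³, cost = 6.820 $/kg
  nickel superalloy: σ_y = 913.0 MPa, ρ = 8506 kg/m³, cost = 32.00 $/kg
  magnesium alloy: M = 31.0 kN·m per $
  silicon carbide: M = 3.65 kN·m per $
  titanium alloy: M = 3.37 kN·m per $
  nickel superalloy: M = 3.35 kN·m per $
  borosilicate glass: M = 2.97 kN·m per $
  molybdenum: M = 1.62 kN·m per $
Magnesium alloy ranks first.

magnesium alloy, M = 31.0 kN·m per $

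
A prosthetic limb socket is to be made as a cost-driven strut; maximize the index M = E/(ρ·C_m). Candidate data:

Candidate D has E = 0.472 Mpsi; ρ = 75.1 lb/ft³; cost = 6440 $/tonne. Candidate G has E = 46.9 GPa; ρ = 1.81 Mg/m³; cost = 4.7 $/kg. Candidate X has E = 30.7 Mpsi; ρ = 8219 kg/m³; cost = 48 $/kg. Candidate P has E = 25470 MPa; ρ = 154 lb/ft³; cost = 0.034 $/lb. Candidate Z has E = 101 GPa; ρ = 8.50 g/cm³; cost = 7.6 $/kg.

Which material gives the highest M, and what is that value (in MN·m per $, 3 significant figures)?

candidate P, M = 138 MN·m per $

After converting to SI:
  candidate D: E = 3.254 GPa, ρ = 1203 kg/m³, cost = 6.440 $/kg
  candidate G: E = 46.90 GPa, ρ = 1810 kg/m³, cost = 4.700 $/kg
  candidate X: E = 211.7 GPa, ρ = 8219 kg/m³, cost = 48.00 $/kg
  candidate P: E = 25.47 GPa, ρ = 2467 kg/m³, cost = 0.07496 $/kg
  candidate Z: E = 101.0 GPa, ρ = 8500 kg/m³, cost = 7.600 $/kg
  candidate P: M = 138 MN·m per $
  candidate G: M = 5.51 MN·m per $
  candidate Z: M = 1.56 MN·m per $
  candidate X: M = 0.537 MN·m per $
  candidate D: M = 0.420 MN·m per $
Candidate P ranks first.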